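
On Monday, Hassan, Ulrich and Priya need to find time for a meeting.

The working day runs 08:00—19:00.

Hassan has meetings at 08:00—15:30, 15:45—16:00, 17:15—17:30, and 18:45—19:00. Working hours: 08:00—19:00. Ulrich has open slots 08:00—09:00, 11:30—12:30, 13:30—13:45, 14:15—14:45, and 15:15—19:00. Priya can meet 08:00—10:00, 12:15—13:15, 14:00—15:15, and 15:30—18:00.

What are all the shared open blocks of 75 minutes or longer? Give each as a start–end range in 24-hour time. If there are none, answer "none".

16:00–17:15

Hassan free within 08:00–19:00: 15:30–15:45, 16:00–17:15, 17:30–18:45.
Hassan ∩ Ulrich: 15:30–15:45, 16:00–17:15, 17:30–18:45.
Hassan ∩ Ulrich ∩ Priya: 15:30–15:45, 16:00–17:15, 17:30–18:00.
Windows ≥ 75 min: 16:00–17:15.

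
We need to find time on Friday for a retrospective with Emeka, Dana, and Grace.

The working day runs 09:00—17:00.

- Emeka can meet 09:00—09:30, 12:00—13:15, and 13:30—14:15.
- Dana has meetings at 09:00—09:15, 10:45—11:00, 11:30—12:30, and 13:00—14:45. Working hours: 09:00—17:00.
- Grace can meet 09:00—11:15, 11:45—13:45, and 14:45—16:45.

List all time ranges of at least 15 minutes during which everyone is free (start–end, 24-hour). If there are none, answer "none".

Dana free within 09:00–17:00: 09:15–10:45, 11:00–11:30, 12:30–13:00, 14:45–17:00.
Emeka ∩ Dana: 09:15–09:30, 12:30–13:00.
Emeka ∩ Dana ∩ Grace: 09:15–09:30, 12:30–13:00.
Windows ≥ 15 min: 09:15–09:30, 12:30–13:00.

09:15–09:30, 12:30–13:00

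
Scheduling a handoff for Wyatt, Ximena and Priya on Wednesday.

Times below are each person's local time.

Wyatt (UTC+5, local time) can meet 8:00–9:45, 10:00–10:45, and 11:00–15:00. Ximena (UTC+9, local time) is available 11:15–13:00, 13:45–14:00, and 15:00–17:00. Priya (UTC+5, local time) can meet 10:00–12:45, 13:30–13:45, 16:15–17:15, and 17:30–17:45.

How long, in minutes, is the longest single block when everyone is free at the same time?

105 minutes

Wyatt → UTC: 03:00–04:45, 05:00–05:45, 06:00–10:00.
Ximena → UTC: 02:15–04:00, 04:45–05:00, 06:00–08:00.
Priya → UTC: 05:00–07:45, 08:30–08:45, 11:15–12:15, 12:30–12:45.
Wyatt ∩ Ximena: 03:00–04:00, 06:00–08:00.
Wyatt ∩ Ximena ∩ Priya: 06:00–07:45.
Single common window of 105 minutes.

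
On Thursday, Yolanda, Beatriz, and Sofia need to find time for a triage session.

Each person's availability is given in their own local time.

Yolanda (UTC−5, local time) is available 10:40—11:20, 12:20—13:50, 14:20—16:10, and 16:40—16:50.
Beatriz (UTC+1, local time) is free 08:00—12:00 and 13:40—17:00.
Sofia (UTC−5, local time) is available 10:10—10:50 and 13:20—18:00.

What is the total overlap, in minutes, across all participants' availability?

10 minutes

Yolanda → UTC: 15:40–16:20, 17:20–18:50, 19:20–21:10, 21:40–21:50.
Beatriz → UTC: 07:00–11:00, 12:40–16:00.
Sofia → UTC: 15:10–15:50, 18:20–23:00.
Yolanda ∩ Beatriz: 15:40–16:00.
Yolanda ∩ Beatriz ∩ Sofia: 15:40–15:50.
Total common minutes: 10.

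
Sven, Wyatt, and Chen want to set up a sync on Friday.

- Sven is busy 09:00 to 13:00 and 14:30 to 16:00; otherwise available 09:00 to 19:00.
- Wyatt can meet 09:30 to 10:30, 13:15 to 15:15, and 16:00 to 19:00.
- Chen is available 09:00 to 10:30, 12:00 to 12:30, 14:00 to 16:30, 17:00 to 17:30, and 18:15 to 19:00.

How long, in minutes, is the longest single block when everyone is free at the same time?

45 minutes

Sven free within 09:00–19:00: 13:00–14:30, 16:00–19:00.
Sven ∩ Wyatt: 13:15–14:30, 16:00–19:00.
Sven ∩ Wyatt ∩ Chen: 14:00–14:30, 16:00–16:30, 17:00–17:30, 18:15–19:00.
Common window lengths: 30, 30, 30, 45 min; longest is 45.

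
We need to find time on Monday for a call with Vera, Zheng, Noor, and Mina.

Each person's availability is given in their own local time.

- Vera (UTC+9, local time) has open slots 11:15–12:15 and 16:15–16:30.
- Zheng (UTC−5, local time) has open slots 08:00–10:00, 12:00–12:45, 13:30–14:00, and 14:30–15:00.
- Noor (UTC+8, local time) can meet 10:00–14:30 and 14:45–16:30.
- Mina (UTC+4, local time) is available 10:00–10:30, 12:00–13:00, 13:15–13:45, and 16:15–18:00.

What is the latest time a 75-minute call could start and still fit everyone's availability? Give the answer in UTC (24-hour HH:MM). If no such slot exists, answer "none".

Vera → UTC: 02:15–03:15, 07:15–07:30.
Zheng → UTC: 13:00–15:00, 17:00–17:45, 18:30–19:00, 19:30–20:00.
Noor → UTC: 02:00–06:30, 06:45–08:30.
Mina → UTC: 06:00–06:30, 08:00–09:00, 09:15–09:45, 12:15–14:00.
Vera ∩ Zheng: (none).
Vera ∩ Zheng ∩ Noor: (none).
Vera ∩ Zheng ∩ Noor ∩ Mina: (none).
Windows ≥ 75 min: (none).

none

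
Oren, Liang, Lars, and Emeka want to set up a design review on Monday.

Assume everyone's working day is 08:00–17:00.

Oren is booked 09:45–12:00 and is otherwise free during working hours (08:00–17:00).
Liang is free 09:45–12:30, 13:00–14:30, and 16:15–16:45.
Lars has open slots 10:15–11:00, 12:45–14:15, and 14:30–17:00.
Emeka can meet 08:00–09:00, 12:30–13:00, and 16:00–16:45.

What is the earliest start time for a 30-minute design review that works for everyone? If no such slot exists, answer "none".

Oren free within 08:00–17:00: 08:00–09:45, 12:00–17:00.
Oren ∩ Liang: 12:00–12:30, 13:00–14:30, 16:15–16:45.
Oren ∩ Liang ∩ Lars: 13:00–14:15, 16:15–16:45.
Oren ∩ Liang ∩ Lars ∩ Emeka: 16:15–16:45.
Windows ≥ 30 min: 16:15–16:45.
Earliest such window starts at 16:15.

16:15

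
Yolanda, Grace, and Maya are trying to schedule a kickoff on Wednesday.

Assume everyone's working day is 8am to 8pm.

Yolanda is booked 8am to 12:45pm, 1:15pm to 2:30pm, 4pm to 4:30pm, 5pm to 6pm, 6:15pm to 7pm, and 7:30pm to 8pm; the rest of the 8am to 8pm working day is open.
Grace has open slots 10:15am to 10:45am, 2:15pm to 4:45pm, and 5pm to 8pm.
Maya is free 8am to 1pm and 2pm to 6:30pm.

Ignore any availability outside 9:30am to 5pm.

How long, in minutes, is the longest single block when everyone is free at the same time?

Yolanda free within 08:00–20:00: 12:45–13:15, 14:30–16:00, 16:30–17:00, 18:00–18:15, 19:00–19:30.
Yolanda ∩ Grace: 14:30–16:00, 16:30–16:45, 18:00–18:15, 19:00–19:30.
Yolanda ∩ Grace ∩ Maya: 14:30–16:00, 16:30–16:45, 18:00–18:15.
Restricted to 09:30–17:00: 14:30–16:00, 16:30–16:45.
Common window lengths: 90, 15 min; longest is 90.

90 minutes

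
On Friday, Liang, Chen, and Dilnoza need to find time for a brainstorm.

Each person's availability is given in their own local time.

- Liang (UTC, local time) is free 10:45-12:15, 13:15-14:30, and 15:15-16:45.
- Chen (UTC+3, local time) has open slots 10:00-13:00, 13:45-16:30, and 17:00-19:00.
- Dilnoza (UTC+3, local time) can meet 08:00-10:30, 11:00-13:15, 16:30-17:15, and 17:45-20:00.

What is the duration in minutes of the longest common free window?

45 minutes

Liang → UTC: 10:45–12:15, 13:15–14:30, 15:15–16:45.
Chen → UTC: 07:00–10:00, 10:45–13:30, 14:00–16:00.
Dilnoza → UTC: 05:00–07:30, 08:00–10:15, 13:30–14:15, 14:45–17:00.
Liang ∩ Chen: 10:45–12:15, 13:15–13:30, 14:00–14:30, 15:15–16:00.
Liang ∩ Chen ∩ Dilnoza: 14:00–14:15, 15:15–16:00.
Common window lengths: 15, 45 min; longest is 45.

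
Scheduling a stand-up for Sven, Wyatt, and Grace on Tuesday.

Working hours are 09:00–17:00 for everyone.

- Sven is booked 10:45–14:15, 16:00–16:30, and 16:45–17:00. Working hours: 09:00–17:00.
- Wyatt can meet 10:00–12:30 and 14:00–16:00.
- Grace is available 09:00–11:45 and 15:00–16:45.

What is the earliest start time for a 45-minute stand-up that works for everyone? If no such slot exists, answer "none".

Sven free within 09:00–17:00: 09:00–10:45, 14:15–16:00, 16:30–16:45.
Sven ∩ Wyatt: 10:00–10:45, 14:15–16:00.
Sven ∩ Wyatt ∩ Grace: 10:00–10:45, 15:00–16:00.
Windows ≥ 45 min: 10:00–10:45, 15:00–16:00.
Earliest such window starts at 10:00.

10:00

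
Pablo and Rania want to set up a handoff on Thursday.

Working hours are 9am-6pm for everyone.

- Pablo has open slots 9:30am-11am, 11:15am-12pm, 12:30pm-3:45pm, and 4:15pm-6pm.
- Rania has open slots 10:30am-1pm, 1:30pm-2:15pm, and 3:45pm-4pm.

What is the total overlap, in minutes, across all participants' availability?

Pablo ∩ Rania: 10:30–11:00, 11:15–12:00, 12:30–13:00, 13:30–14:15.
Total common minutes: 30 + 45 + 30 + 45 = 150.

150 minutes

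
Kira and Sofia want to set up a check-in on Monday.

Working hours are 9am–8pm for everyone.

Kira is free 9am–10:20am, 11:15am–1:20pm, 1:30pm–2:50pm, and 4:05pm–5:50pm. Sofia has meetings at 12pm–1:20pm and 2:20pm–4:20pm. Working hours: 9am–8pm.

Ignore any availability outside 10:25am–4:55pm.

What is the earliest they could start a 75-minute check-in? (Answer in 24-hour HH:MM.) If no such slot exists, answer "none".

none

Sofia free within 09:00–20:00: 09:00–12:00, 13:20–14:20, 16:20–20:00.
Kira ∩ Sofia: 09:00–10:20, 11:15–12:00, 13:30–14:20, 16:20–17:50.
Restricted to 10:25–16:55: 11:15–12:00, 13:30–14:20, 16:20–16:55.
Windows ≥ 75 min: (none).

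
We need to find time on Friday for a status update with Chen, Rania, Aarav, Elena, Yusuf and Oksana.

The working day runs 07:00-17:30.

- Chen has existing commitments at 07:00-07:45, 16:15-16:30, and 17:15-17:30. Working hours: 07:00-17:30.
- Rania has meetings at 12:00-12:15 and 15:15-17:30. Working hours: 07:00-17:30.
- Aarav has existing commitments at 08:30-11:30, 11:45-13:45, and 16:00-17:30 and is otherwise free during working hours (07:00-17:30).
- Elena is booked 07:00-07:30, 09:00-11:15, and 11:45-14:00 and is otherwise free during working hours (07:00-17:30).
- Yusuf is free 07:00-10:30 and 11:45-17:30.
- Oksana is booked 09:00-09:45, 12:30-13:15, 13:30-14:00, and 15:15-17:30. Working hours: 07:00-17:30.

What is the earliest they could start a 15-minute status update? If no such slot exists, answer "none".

Chen free within 07:00–17:30: 07:45–16:15, 16:30–17:15.
Rania free within 07:00–17:30: 07:00–12:00, 12:15–15:15.
Aarav free within 07:00–17:30: 07:00–08:30, 11:30–11:45, 13:45–16:00.
Elena free within 07:00–17:30: 07:30–09:00, 11:15–11:45, 14:00–17:30.
Oksana free within 07:00–17:30: 07:00–09:00, 09:45–12:30, 13:15–13:30, 14:00–15:15.
Chen ∩ Rania: 07:45–12:00, 12:15–15:15.
Chen ∩ Rania ∩ Aarav: 07:45–08:30, 11:30–11:45, 13:45–15:15.
Chen ∩ Rania ∩ Aarav ∩ Elena: 07:45–08:30, 11:30–11:45, 14:00–15:15.
Chen ∩ Rania ∩ Aarav ∩ Elena ∩ Yusuf: 07:45–08:30, 14:00–15:15.
Chen ∩ Rania ∩ Aarav ∩ Elena ∩ Yusuf ∩ Oksana: 07:45–08:30, 14:00–15:15.
Windows ≥ 15 min: 07:45–08:30, 14:00–15:15.
Earliest such window starts at 07:45.

07:45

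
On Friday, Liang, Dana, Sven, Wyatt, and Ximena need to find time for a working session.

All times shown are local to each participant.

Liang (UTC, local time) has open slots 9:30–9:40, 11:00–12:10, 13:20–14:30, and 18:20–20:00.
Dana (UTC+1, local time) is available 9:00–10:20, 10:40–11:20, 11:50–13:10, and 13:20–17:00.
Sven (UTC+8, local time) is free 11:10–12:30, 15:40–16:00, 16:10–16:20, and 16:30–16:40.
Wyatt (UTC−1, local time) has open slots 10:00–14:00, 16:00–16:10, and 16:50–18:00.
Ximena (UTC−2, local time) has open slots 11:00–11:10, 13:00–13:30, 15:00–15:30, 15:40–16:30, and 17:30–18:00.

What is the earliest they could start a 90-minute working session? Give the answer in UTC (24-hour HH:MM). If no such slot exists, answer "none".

Liang → UTC: 09:30–09:40, 11:00–12:10, 13:20–14:30, 18:20–20:00.
Dana → UTC: 08:00–09:20, 09:40–10:20, 10:50–12:10, 12:20–16:00.
Sven → UTC: 03:10–04:30, 07:40–08:00, 08:10–08:20, 08:30–08:40.
Wyatt → UTC: 11:00–15:00, 17:00–17:10, 17:50–19:00.
Ximena → UTC: 13:00–13:10, 15:00–15:30, 17:00–17:30, 17:40–18:30, 19:30–20:00.
Liang ∩ Dana: 11:00–12:10, 13:20–14:30.
Liang ∩ Dana ∩ Sven: (none).
Liang ∩ Dana ∩ Sven ∩ Wyatt: (none).
Liang ∩ Dana ∩ Sven ∩ Wyatt ∩ Ximena: (none).
Windows ≥ 90 min: (none).

none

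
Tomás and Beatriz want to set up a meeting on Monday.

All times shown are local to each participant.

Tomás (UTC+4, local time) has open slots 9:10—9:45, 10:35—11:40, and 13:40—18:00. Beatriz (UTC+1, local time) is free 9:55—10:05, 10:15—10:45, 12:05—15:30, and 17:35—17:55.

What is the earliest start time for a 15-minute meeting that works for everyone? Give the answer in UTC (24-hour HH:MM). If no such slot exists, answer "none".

Tomás → UTC: 05:10–05:45, 06:35–07:40, 09:40–14:00.
Beatriz → UTC: 08:55–09:05, 09:15–09:45, 11:05–14:30, 16:35–16:55.
Tomás ∩ Beatriz: 09:40–09:45, 11:05–14:00.
Windows ≥ 15 min: 11:05–14:00.
Earliest such window starts at 11:05.

11:05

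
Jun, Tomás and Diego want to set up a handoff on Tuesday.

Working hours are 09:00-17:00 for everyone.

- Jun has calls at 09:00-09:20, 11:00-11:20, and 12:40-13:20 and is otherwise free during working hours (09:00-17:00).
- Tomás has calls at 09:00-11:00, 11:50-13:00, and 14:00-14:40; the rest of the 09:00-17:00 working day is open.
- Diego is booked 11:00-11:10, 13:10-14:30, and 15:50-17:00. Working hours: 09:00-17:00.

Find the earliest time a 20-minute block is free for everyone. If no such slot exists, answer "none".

Jun free within 09:00–17:00: 09:20–11:00, 11:20–12:40, 13:20–17:00.
Tomás free within 09:00–17:00: 11:00–11:50, 13:00–14:00, 14:40–17:00.
Diego free within 09:00–17:00: 09:00–11:00, 11:10–13:10, 14:30–15:50.
Jun ∩ Tomás: 11:20–11:50, 13:20–14:00, 14:40–17:00.
Jun ∩ Tomás ∩ Diego: 11:20–11:50, 14:40–15:50.
Windows ≥ 20 min: 11:20–11:50, 14:40–15:50.
Earliest such window starts at 11:20.

11:20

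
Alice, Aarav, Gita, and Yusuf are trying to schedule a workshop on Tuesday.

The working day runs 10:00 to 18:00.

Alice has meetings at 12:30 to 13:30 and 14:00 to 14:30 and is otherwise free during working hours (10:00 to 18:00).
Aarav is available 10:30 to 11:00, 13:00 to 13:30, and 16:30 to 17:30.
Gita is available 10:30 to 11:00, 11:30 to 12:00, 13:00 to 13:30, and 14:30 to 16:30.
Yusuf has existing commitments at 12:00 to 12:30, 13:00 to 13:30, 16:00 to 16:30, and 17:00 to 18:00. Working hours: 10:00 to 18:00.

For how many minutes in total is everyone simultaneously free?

Alice free within 10:00–18:00: 10:00–12:30, 13:30–14:00, 14:30–18:00.
Yusuf free within 10:00–18:00: 10:00–12:00, 12:30–13:00, 13:30–16:00, 16:30–17:00.
Alice ∩ Aarav: 10:30–11:00, 16:30–17:30.
Alice ∩ Aarav ∩ Gita: 10:30–11:00.
Alice ∩ Aarav ∩ Gita ∩ Yusuf: 10:30–11:00.
Total common minutes: 30.

30 minutes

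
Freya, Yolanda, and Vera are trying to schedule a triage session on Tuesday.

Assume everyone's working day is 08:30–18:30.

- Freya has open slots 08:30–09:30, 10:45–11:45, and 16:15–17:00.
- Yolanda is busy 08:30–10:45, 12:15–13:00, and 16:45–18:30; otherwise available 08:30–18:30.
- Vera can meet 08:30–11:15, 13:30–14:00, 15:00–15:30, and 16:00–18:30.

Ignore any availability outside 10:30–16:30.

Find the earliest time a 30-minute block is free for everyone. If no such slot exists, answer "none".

10:45

Yolanda free within 08:30–18:30: 10:45–12:15, 13:00–16:45.
Freya ∩ Yolanda: 10:45–11:45, 16:15–16:45.
Freya ∩ Yolanda ∩ Vera: 10:45–11:15, 16:15–16:45.
Restricted to 10:30–16:30: 10:45–11:15, 16:15–16:30.
Windows ≥ 30 min: 10:45–11:15.
Earliest such window starts at 10:45.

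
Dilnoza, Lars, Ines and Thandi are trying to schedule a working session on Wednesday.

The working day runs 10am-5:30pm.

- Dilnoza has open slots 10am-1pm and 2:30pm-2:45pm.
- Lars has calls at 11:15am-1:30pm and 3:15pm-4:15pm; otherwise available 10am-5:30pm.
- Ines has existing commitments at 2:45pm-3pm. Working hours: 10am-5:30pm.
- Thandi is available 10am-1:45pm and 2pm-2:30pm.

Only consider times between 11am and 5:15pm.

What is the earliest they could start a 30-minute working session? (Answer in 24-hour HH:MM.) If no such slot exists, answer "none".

none

Lars free within 10:00–17:30: 10:00–11:15, 13:30–15:15, 16:15–17:30.
Ines free within 10:00–17:30: 10:00–14:45, 15:00–17:30.
Dilnoza ∩ Lars: 10:00–11:15, 14:30–14:45.
Dilnoza ∩ Lars ∩ Ines: 10:00–11:15, 14:30–14:45.
Dilnoza ∩ Lars ∩ Ines ∩ Thandi: 10:00–11:15.
Restricted to 11:00–17:15: 11:00–11:15.
Windows ≥ 30 min: (none).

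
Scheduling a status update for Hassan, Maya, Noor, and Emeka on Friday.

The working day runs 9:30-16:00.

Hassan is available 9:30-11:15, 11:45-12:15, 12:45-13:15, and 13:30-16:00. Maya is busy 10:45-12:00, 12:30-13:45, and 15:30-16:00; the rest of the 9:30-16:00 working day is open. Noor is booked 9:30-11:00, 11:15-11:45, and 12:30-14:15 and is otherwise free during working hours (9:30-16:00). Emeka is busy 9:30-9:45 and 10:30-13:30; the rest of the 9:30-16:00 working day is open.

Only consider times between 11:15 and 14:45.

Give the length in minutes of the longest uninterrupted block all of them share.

30 minutes

Maya free within 09:30–16:00: 09:30–10:45, 12:00–12:30, 13:45–15:30.
Noor free within 09:30–16:00: 11:00–11:15, 11:45–12:30, 14:15–16:00.
Emeka free within 09:30–16:00: 09:45–10:30, 13:30–16:00.
Hassan ∩ Maya: 09:30–10:45, 12:00–12:15, 13:45–15:30.
Hassan ∩ Maya ∩ Noor: 12:00–12:15, 14:15–15:30.
Hassan ∩ Maya ∩ Noor ∩ Emeka: 14:15–15:30.
Restricted to 11:15–14:45: 14:15–14:45.
Single common window of 30 minutes.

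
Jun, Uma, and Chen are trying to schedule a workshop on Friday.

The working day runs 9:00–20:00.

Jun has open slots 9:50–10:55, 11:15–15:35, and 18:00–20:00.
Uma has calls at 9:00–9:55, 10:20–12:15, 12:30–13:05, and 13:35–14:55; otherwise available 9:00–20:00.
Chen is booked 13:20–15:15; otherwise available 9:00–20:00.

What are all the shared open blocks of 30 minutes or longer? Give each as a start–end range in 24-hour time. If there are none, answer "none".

Uma free within 09:00–20:00: 09:55–10:20, 12:15–12:30, 13:05–13:35, 14:55–20:00.
Chen free within 09:00–20:00: 09:00–13:20, 15:15–20:00.
Jun ∩ Uma: 09:55–10:20, 12:15–12:30, 13:05–13:35, 14:55–15:35, 18:00–20:00.
Jun ∩ Uma ∩ Chen: 09:55–10:20, 12:15–12:30, 13:05–13:20, 15:15–15:35, 18:00–20:00.
Windows ≥ 30 min: 18:00–20:00.

18:00–20:00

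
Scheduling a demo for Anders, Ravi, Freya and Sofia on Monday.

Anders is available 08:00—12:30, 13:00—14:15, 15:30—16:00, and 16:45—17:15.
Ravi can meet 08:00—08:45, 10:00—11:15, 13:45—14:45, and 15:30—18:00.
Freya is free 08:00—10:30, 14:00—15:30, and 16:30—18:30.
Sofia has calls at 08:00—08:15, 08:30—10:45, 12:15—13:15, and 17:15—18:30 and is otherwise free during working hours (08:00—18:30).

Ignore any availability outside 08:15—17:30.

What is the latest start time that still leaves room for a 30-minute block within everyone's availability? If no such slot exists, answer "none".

Sofia free within 08:00–18:30: 08:15–08:30, 10:45–12:15, 13:15–17:15.
Anders ∩ Ravi: 08:00–08:45, 10:00–11:15, 13:45–14:15, 15:30–16:00, 16:45–17:15.
Anders ∩ Ravi ∩ Freya: 08:00–08:45, 10:00–10:30, 14:00–14:15, 16:45–17:15.
Anders ∩ Ravi ∩ Freya ∩ Sofia: 08:15–08:30, 14:00–14:15, 16:45–17:15.
Restricted to 08:15–17:30: 08:15–08:30, 14:00–14:15, 16:45–17:15.
Windows ≥ 30 min: 16:45–17:15.
Latest start in the last window 16:45–17:15 is 17:15 − 30 min = 16:45.

16:45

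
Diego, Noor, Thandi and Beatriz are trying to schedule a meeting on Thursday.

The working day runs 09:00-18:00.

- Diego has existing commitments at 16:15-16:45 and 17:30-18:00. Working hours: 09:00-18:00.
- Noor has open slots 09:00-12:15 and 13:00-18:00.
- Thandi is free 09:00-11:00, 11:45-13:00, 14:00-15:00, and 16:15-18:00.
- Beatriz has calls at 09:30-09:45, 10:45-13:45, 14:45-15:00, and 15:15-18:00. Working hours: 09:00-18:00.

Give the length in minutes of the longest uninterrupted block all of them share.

60 minutes

Diego free within 09:00–18:00: 09:00–16:15, 16:45–17:30.
Beatriz free within 09:00–18:00: 09:00–09:30, 09:45–10:45, 13:45–14:45, 15:00–15:15.
Diego ∩ Noor: 09:00–12:15, 13:00–16:15, 16:45–17:30.
Diego ∩ Noor ∩ Thandi: 09:00–11:00, 11:45–12:15, 14:00–15:00, 16:45–17:30.
Diego ∩ Noor ∩ Thandi ∩ Beatriz: 09:00–09:30, 09:45–10:45, 14:00–14:45.
Common window lengths: 30, 60, 45 min; longest is 60.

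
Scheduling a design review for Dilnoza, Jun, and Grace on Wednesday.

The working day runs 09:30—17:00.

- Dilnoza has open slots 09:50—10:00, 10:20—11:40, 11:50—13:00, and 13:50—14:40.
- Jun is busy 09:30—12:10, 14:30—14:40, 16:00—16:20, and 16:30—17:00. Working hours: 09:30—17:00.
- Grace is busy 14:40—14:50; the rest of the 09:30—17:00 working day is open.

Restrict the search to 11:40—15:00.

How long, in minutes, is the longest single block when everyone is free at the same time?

50 minutes

Jun free within 09:30–17:00: 12:10–14:30, 14:40–16:00, 16:20–16:30.
Grace free within 09:30–17:00: 09:30–14:40, 14:50–17:00.
Dilnoza ∩ Jun: 12:10–13:00, 13:50–14:30.
Dilnoza ∩ Jun ∩ Grace: 12:10–13:00, 13:50–14:30.
Restricted to 11:40–15:00: 12:10–13:00, 13:50–14:30.
Common window lengths: 50, 40 min; longest is 50.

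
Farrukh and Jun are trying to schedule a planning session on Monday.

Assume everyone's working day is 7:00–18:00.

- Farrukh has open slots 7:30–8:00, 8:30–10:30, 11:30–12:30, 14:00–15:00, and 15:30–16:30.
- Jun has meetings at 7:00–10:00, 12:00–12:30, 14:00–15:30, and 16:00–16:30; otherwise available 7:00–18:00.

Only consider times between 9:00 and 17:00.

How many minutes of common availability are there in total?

90 minutes

Jun free within 07:00–18:00: 10:00–12:00, 12:30–14:00, 15:30–16:00, 16:30–18:00.
Farrukh ∩ Jun: 10:00–10:30, 11:30–12:00, 15:30–16:00.
Restricted to 09:00–17:00: 10:00–10:30, 11:30–12:00, 15:30–16:00.
Total common minutes: 30 + 30 + 30 = 90.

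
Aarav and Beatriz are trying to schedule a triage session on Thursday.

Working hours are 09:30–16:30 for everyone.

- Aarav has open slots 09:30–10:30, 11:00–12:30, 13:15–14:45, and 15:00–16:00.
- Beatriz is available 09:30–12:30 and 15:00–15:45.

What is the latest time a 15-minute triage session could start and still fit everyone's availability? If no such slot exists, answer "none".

15:30

Aarav ∩ Beatriz: 09:30–10:30, 11:00–12:30, 15:00–15:45.
Windows ≥ 15 min: 09:30–10:30, 11:00–12:30, 15:00–15:45.
Latest start in the last window 15:00–15:45 is 15:45 − 15 min = 15:30.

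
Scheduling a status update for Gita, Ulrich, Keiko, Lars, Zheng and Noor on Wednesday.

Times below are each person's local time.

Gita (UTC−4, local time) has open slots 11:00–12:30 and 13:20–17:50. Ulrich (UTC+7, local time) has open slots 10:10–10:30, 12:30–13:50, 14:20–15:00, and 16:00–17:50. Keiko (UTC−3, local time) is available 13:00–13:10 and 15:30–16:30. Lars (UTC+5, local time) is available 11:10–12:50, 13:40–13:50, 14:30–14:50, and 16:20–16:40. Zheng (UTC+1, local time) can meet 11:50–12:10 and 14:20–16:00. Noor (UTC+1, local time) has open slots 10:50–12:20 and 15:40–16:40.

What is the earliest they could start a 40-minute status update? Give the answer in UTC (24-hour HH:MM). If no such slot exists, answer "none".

Gita → UTC: 15:00–16:30, 17:20–21:50.
Ulrich → UTC: 03:10–03:30, 05:30–06:50, 07:20–08:00, 09:00–10:50.
Keiko → UTC: 16:00–16:10, 18:30–19:30.
Lars → UTC: 06:10–07:50, 08:40–08:50, 09:30–09:50, 11:20–11:40.
Zheng → UTC: 10:50–11:10, 13:20–15:00.
Noor → UTC: 09:50–11:20, 14:40–15:40.
Gita ∩ Ulrich: (none).
Gita ∩ Ulrich ∩ Keiko: (none).
Gita ∩ Ulrich ∩ Keiko ∩ Lars: (none).
Gita ∩ Ulrich ∩ Keiko ∩ Lars ∩ Zheng: (none).
Gita ∩ Ulrich ∩ Keiko ∩ Lars ∩ Zheng ∩ Noor: (none).
Windows ≥ 40 min: (none).

none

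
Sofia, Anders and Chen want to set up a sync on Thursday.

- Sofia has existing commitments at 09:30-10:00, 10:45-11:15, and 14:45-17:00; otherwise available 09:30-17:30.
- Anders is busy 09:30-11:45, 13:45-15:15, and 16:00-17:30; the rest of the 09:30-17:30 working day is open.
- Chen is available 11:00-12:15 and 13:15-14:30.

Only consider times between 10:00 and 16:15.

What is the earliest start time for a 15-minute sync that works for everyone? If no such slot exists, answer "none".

Sofia free within 09:30–17:30: 10:00–10:45, 11:15–14:45, 17:00–17:30.
Anders free within 09:30–17:30: 11:45–13:45, 15:15–16:00.
Sofia ∩ Anders: 11:45–13:45.
Sofia ∩ Anders ∩ Chen: 11:45–12:15, 13:15–13:45.
Restricted to 10:00–16:15: 11:45–12:15, 13:15–13:45.
Windows ≥ 15 min: 11:45–12:15, 13:15–13:45.
Earliest such window starts at 11:45.

11:45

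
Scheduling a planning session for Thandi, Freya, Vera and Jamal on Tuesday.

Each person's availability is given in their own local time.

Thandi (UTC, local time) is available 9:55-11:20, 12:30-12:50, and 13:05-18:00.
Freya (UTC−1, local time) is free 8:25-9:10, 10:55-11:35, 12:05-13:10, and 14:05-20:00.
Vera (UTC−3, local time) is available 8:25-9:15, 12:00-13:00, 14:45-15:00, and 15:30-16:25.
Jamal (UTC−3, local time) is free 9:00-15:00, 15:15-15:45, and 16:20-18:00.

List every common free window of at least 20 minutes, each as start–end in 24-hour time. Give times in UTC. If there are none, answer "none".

Thandi → UTC: 09:55–11:20, 12:30–12:50, 13:05–18:00.
Freya → UTC: 09:25–10:10, 11:55–12:35, 13:05–14:10, 15:05–21:00.
Vera → UTC: 11:25–12:15, 15:00–16:00, 17:45–18:00, 18:30–19:25.
Jamal → UTC: 12:00–18:00, 18:15–18:45, 19:20–21:00.
Thandi ∩ Freya: 09:55–10:10, 12:30–12:35, 13:05–14:10, 15:05–18:00.
Thandi ∩ Freya ∩ Vera: 15:05–16:00, 17:45–18:00.
Thandi ∩ Freya ∩ Vera ∩ Jamal: 15:05–16:00, 17:45–18:00.
Windows ≥ 20 min: 15:05–16:00.

15:05–16:00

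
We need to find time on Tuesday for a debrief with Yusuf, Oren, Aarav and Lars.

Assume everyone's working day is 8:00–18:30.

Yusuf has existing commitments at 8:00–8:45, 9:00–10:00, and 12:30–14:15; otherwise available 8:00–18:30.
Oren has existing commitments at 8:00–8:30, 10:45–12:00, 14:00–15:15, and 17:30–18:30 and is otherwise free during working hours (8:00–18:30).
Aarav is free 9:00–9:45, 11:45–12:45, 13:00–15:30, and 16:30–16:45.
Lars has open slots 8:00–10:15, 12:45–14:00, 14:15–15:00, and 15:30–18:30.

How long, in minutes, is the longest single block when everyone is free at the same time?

15 minutes

Yusuf free within 08:00–18:30: 08:45–09:00, 10:00–12:30, 14:15–18:30.
Oren free within 08:00–18:30: 08:30–10:45, 12:00–14:00, 15:15–17:30.
Yusuf ∩ Oren: 08:45–09:00, 10:00–10:45, 12:00–12:30, 15:15–17:30.
Yusuf ∩ Oren ∩ Aarav: 12:00–12:30, 15:15–15:30, 16:30–16:45.
Yusuf ∩ Oren ∩ Aarav ∩ Lars: 16:30–16:45.
Single common window of 15 minutes.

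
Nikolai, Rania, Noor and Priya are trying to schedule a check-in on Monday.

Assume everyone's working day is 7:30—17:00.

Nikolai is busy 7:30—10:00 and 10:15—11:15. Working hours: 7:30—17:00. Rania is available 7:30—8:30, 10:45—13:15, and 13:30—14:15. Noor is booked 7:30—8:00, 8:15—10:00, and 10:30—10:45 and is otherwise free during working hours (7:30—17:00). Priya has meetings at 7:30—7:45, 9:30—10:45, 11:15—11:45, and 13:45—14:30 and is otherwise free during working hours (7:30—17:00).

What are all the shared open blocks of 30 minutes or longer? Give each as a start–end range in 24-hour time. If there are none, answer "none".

Nikolai free within 07:30–17:00: 10:00–10:15, 11:15–17:00.
Noor free within 07:30–17:00: 08:00–08:15, 10:00–10:30, 10:45–17:00.
Priya free within 07:30–17:00: 07:45–09:30, 10:45–11:15, 11:45–13:45, 14:30–17:00.
Nikolai ∩ Rania: 11:15–13:15, 13:30–14:15.
Nikolai ∩ Rania ∩ Noor: 11:15–13:15, 13:30–14:15.
Nikolai ∩ Rania ∩ Noor ∩ Priya: 11:45–13:15, 13:30–13:45.
Windows ≥ 30 min: 11:45–13:15.

11:45–13:15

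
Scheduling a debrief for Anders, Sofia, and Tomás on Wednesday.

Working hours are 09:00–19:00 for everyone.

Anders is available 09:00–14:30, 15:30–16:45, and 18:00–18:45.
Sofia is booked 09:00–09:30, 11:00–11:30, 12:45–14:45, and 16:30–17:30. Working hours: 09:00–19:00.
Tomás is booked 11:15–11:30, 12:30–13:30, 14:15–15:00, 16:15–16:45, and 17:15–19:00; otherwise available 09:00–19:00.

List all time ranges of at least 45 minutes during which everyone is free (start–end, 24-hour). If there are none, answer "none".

09:30–11:00, 11:30–12:30, 15:30–16:15

Sofia free within 09:00–19:00: 09:30–11:00, 11:30–12:45, 14:45–16:30, 17:30–19:00.
Tomás free within 09:00–19:00: 09:00–11:15, 11:30–12:30, 13:30–14:15, 15:00–16:15, 16:45–17:15.
Anders ∩ Sofia: 09:30–11:00, 11:30–12:45, 15:30–16:30, 18:00–18:45.
Anders ∩ Sofia ∩ Tomás: 09:30–11:00, 11:30–12:30, 15:30–16:15.
Windows ≥ 45 min: 09:30–11:00, 11:30–12:30, 15:30–16:15.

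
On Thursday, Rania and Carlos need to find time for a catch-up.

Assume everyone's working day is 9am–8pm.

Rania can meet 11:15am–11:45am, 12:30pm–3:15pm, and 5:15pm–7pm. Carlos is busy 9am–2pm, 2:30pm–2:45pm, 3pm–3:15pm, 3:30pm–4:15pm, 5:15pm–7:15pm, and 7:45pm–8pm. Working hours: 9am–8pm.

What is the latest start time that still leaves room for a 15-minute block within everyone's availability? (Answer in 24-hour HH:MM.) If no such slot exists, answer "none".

14:45

Carlos free within 09:00–20:00: 14:00–14:30, 14:45–15:00, 15:15–15:30, 16:15–17:15, 19:15–19:45.
Rania ∩ Carlos: 14:00–14:30, 14:45–15:00.
Windows ≥ 15 min: 14:00–14:30, 14:45–15:00.
Latest start in the last window 14:45–15:00 is 15:00 − 15 min = 14:45.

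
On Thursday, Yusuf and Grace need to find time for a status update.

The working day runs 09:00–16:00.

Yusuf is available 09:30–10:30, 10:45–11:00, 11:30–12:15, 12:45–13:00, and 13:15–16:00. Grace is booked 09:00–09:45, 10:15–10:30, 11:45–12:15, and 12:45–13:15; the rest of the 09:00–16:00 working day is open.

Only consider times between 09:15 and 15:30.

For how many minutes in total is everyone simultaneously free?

195 minutes

Grace free within 09:00–16:00: 09:45–10:15, 10:30–11:45, 12:15–12:45, 13:15–16:00.
Yusuf ∩ Grace: 09:45–10:15, 10:45–11:00, 11:30–11:45, 13:15–16:00.
Restricted to 09:15–15:30: 09:45–10:15, 10:45–11:00, 11:30–11:45, 13:15–15:30.
Total common minutes: 30 + 15 + 15 + 135 = 195.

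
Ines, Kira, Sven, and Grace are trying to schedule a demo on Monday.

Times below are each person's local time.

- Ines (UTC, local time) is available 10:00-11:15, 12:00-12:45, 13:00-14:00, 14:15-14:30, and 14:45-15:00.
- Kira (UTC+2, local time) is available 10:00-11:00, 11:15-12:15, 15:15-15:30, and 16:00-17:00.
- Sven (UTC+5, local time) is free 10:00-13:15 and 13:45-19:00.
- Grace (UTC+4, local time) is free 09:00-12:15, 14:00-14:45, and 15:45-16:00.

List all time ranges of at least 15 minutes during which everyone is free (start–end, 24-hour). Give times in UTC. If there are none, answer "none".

Ines → UTC: 10:00–11:15, 12:00–12:45, 13:00–14:00, 14:15–14:30, 14:45–15:00.
Kira → UTC: 08:00–09:00, 09:15–10:15, 13:15–13:30, 14:00–15:00.
Sven → UTC: 05:00–08:15, 08:45–14:00.
Grace → UTC: 05:00–08:15, 10:00–10:45, 11:45–12:00.
Ines ∩ Kira: 10:00–10:15, 13:15–13:30, 14:15–14:30, 14:45–15:00.
Ines ∩ Kira ∩ Sven: 10:00–10:15, 13:15–13:30.
Ines ∩ Kira ∩ Sven ∩ Grace: 10:00–10:15.
Windows ≥ 15 min: 10:00–10:15.

10:00–10:15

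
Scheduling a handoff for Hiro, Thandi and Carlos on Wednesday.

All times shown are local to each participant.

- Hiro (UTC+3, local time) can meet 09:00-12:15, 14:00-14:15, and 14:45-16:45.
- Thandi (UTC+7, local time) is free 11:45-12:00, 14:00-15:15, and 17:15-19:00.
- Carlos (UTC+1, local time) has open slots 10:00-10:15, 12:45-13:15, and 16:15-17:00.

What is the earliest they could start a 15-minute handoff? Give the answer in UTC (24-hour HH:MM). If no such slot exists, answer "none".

Hiro → UTC: 06:00–09:15, 11:00–11:15, 11:45–13:45.
Thandi → UTC: 04:45–05:00, 07:00–08:15, 10:15–12:00.
Carlos → UTC: 09:00–09:15, 11:45–12:15, 15:15–16:00.
Hiro ∩ Thandi: 07:00–08:15, 11:00–11:15, 11:45–12:00.
Hiro ∩ Thandi ∩ Carlos: 11:45–12:00.
Windows ≥ 15 min: 11:45–12:00.
Earliest such window starts at 11:45.

11:45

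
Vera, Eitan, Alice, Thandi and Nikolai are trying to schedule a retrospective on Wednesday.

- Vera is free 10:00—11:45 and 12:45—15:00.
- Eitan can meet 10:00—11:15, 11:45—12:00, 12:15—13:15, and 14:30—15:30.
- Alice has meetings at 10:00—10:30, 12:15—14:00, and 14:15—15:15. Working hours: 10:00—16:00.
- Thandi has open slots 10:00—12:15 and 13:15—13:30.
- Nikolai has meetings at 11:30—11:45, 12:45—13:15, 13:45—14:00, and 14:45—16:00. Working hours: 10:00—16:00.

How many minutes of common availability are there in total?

45 minutes

Alice free within 10:00–16:00: 10:30–12:15, 14:00–14:15, 15:15–16:00.
Nikolai free within 10:00–16:00: 10:00–11:30, 11:45–12:45, 13:15–13:45, 14:00–14:45.
Vera ∩ Eitan: 10:00–11:15, 12:45–13:15, 14:30–15:00.
Vera ∩ Eitan ∩ Alice: 10:30–11:15.
Vera ∩ Eitan ∩ Alice ∩ Thandi: 10:30–11:15.
Vera ∩ Eitan ∩ Alice ∩ Thandi ∩ Nikolai: 10:30–11:15.
Total common minutes: 45.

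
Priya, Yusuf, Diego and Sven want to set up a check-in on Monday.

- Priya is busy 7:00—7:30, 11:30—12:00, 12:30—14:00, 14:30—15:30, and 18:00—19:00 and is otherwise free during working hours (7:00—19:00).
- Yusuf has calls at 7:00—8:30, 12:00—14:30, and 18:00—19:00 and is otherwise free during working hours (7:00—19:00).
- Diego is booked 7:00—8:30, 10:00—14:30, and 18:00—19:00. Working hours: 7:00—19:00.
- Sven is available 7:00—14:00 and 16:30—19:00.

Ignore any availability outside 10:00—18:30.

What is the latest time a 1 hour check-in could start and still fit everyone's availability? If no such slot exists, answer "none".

Priya free within 07:00–19:00: 07:30–11:30, 12:00–12:30, 14:00–14:30, 15:30–18:00.
Yusuf free within 07:00–19:00: 08:30–12:00, 14:30–18:00.
Diego free within 07:00–19:00: 08:30–10:00, 14:30–18:00.
Priya ∩ Yusuf: 08:30–11:30, 15:30–18:00.
Priya ∩ Yusuf ∩ Diego: 08:30–10:00, 15:30–18:00.
Priya ∩ Yusuf ∩ Diego ∩ Sven: 08:30–10:00, 16:30–18:00.
Restricted to 10:00–18:30: 16:30–18:00.
Windows ≥ 60 min: 16:30–18:00.
Latest start in the last window 16:30–18:00 is 18:00 − 60 min = 17:00.

17:00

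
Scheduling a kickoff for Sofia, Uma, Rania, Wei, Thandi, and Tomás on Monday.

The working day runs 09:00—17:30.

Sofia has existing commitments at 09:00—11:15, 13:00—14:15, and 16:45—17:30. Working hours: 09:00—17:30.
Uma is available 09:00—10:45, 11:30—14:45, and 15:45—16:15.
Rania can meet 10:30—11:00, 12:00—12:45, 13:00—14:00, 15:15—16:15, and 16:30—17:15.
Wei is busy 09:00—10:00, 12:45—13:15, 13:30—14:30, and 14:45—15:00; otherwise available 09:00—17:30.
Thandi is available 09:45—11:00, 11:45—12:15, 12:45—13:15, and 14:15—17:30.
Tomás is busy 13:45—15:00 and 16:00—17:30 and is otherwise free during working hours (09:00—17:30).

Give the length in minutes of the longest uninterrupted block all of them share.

Sofia free within 09:00–17:30: 11:15–13:00, 14:15–16:45.
Wei free within 09:00–17:30: 10:00–12:45, 13:15–13:30, 14:30–14:45, 15:00–17:30.
Tomás free within 09:00–17:30: 09:00–13:45, 15:00–16:00.
Sofia ∩ Uma: 11:30–13:00, 14:15–14:45, 15:45–16:15.
Sofia ∩ Uma ∩ Rania: 12:00–12:45, 15:45–16:15.
Sofia ∩ Uma ∩ Rania ∩ Wei: 12:00–12:45, 15:45–16:15.
Sofia ∩ Uma ∩ Rania ∩ Wei ∩ Thandi: 12:00–12:15, 15:45–16:15.
Sofia ∩ Uma ∩ Rania ∩ Wei ∩ Thandi ∩ Tomás: 12:00–12:15, 15:45–16:00.
Common window lengths: 15, 15 min; longest is 15.

15 minutes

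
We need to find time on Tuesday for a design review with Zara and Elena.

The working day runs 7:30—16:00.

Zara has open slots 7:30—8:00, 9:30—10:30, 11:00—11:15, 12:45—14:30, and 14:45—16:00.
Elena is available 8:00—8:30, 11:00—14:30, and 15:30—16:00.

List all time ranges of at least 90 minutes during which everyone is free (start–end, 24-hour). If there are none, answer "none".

Zara ∩ Elena: 11:00–11:15, 12:45–14:30, 15:30–16:00.
Windows ≥ 90 min: 12:45–14:30.

12:45–14:30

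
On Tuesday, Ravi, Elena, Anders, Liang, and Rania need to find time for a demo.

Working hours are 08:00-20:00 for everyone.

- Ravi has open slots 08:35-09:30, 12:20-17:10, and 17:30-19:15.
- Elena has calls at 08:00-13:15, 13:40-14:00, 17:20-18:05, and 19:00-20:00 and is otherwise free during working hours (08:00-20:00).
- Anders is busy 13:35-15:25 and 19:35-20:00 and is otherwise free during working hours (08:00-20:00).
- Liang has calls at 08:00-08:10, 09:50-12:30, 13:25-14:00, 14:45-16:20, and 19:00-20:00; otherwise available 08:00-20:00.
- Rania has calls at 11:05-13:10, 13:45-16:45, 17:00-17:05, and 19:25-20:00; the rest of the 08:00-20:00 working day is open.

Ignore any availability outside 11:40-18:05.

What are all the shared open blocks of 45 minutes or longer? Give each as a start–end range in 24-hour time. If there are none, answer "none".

Elena free within 08:00–20:00: 13:15–13:40, 14:00–17:20, 18:05–19:00.
Anders free within 08:00–20:00: 08:00–13:35, 15:25–19:35.
Liang free within 08:00–20:00: 08:10–09:50, 12:30–13:25, 14:00–14:45, 16:20–19:00.
Rania free within 08:00–20:00: 08:00–11:05, 13:10–13:45, 16:45–17:00, 17:05–19:25.
Ravi ∩ Elena: 13:15–13:40, 14:00–17:10, 18:05–19:00.
Ravi ∩ Elena ∩ Anders: 13:15–13:35, 15:25–17:10, 18:05–19:00.
Ravi ∩ Elena ∩ Anders ∩ Liang: 13:15–13:25, 16:20–17:10, 18:05–19:00.
Ravi ∩ Elena ∩ Anders ∩ Liang ∩ Rania: 13:15–13:25, 16:45–17:00, 17:05–17:10, 18:05–19:00.
Restricted to 11:40–18:05: 13:15–13:25, 16:45–17:00, 17:05–17:10.
Windows ≥ 45 min: (none).

none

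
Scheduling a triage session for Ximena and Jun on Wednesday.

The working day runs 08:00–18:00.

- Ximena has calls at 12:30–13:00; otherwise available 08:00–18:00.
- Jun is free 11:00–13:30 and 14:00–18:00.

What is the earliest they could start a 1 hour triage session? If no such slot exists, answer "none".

Ximena free within 08:00–18:00: 08:00–12:30, 13:00–18:00.
Ximena ∩ Jun: 11:00–12:30, 13:00–13:30, 14:00–18:00.
Windows ≥ 60 min: 11:00–12:30, 14:00–18:00.
Earliest such window starts at 11:00.

11:00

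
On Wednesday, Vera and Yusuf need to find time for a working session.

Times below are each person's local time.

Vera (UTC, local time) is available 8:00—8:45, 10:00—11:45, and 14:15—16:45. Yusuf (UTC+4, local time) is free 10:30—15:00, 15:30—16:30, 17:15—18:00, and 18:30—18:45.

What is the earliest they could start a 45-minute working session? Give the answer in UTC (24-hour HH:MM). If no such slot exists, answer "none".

Vera → UTC: 08:00–08:45, 10:00–11:45, 14:15–16:45.
Yusuf → UTC: 06:30–11:00, 11:30–12:30, 13:15–14:00, 14:30–14:45.
Vera ∩ Yusuf: 08:00–08:45, 10:00–11:00, 11:30–11:45, 14:30–14:45.
Windows ≥ 45 min: 08:00–08:45, 10:00–11:00.
Earliest such window starts at 08:00.

08:00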